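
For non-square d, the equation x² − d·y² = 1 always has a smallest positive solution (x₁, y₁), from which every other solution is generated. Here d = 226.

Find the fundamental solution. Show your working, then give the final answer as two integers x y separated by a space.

√226 = [15; 30, …], period ℓ=1 (odd) → k=1
k=0  a_k=15  p_k/q_k = 15/1
k=1  a_k=30  p_k/q_k = 451/30
fundamental: x₁=451, y₁=30  (since 203401 − 226·900 = 1)

451 30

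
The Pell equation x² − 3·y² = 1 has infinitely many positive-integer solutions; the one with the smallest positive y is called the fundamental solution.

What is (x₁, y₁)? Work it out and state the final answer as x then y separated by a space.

2 1

d=3: √d = [1; 1,2] (ℓ=2, even), read p_1/q_1
i=0: a=1 ⇒ p=1, q=1
i=1: a=1 ⇒ p=2, q=1
→ (2, 1).  Check: 2²=4, 3·1²=3, difference 1.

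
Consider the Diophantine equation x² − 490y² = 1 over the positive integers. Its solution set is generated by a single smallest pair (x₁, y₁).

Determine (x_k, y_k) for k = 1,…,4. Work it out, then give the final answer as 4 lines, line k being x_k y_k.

1039681 46968
2161873163521 97663474416
4495316905044313921 203077717488555624
9347391150304592810234881 422272088792340335957472

√490 = [22; 7,2,1,4,4,4,1,2,7,44, …], period ℓ=10 (even) → k=9
a_0=22:  p_0=22·1+0=22,  q_0=22·0+1=1
…
a_7=1:  p_7=1·40708+9607=50315,  q_7=1·1839+434=2273
a_8=2:  p_8=2·50315+40708=141338,  q_8=2·2273+1839=6385
a_9=7:  p_9=7·141338+50315=1039681,  q_9=7·6385+2273=46968
fundamental: x₁=1039681, y₁=46968  (since 1080936581761 − 490·2205993024 = 1)
n=2: (1039681,46968)∘(1039681,46968) = (1039681·1039681+490·46968·46968, 1039681·46968+46968·1039681) = (2161873163521,97663474416)
n=3: (2161873163521,97663474416)∘(1039681,46968) = (1039681·2161873163521+490·46968·97663474416, 1039681·97663474416+46968·2161873163521) = (4495316905044313921,203077717488555624)
n=4: (4495316905044313921,203077717488555624)∘(1039681,46968) = (1039681·4495316905044313921+490·46968·203077717488555624, 1039681·203077717488555624+46968·4495316905044313921) = (9347391150304592810234881,422272088792340335957472)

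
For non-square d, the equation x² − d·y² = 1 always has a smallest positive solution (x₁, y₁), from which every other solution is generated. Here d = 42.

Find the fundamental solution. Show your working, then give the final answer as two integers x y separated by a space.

[6; 2,12] for √42; ℓ=2 ⇒ convergent index 1
k=0  a_k=6  p_k/q_k = 6/1
k=1  a_k=2  p_k/q_k = 13/2
(x₁, y₁) = (13, 2);  13² − 42·2² = 1 ✓

13 2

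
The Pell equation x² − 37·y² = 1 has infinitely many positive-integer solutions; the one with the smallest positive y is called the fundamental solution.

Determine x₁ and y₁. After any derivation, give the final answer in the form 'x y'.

√37 → a₀=6, period (12); ℓ=1 odd so k=1
step 0: (6, 1)  from 6·(1,0) + (0,1)
step 1: (73, 12)  from 12·(6,1) + (1,0)
(x₁, y₁) = (73, 12);  73² − 37·12² = 1 ✓

73 12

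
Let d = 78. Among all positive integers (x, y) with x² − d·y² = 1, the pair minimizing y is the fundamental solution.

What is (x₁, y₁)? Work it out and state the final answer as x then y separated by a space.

√78 = [8; 1,4,1,16, …], period ℓ=4 (even) → k=3
a_0=8:  p_0=8·1+0=8,  q_0=8·0+1=1
a_1=1:  p_1=1·8+1=9,  q_1=1·1+0=1
a_2=4:  p_2=4·9+8=44,  q_2=4·1+1=5
a_3=1:  p_3=1·44+9=53,  q_3=1·5+1=6
(x₁, y₁) = (53, 6);  53² − 78·6² = 1 ✓

53 6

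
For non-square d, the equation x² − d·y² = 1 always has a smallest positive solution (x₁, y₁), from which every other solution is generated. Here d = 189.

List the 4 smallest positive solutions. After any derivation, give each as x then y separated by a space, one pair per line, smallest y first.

[13; 1,2,1,26] for √189; ℓ=4 ⇒ convergent index 3
k=0  a_k=13  p_k/q_k = 13/1
k=1  a_k=1  p_k/q_k = 14/1
k=2  a_k=2  p_k/q_k = 41/3
k=3  a_k=1  p_k/q_k = 55/4
fundamental: x₁=55, y₁=4  (since 3025 − 189·16 = 1)
(x_2, y_2) = (55·55 + 189·4·4, 55·4 + 4·55) = (6049, 440)
(x_3, y_3) = (55·6049 + 189·4·440, 55·440 + 4·6049) = (665335, 48396)
(x_4, y_4) = (55·665335 + 189·4·48396, 55·48396 + 4·665335) = (73180801, 5323120)

55 4
6049 440
665335 48396
73180801 5323120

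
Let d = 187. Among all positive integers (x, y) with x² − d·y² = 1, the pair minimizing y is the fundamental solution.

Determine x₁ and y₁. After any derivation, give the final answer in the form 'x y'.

√187 → a₀=13, period (1,2,13,2,1,26); ℓ=6 even so k=5
i=0: a=13 ⇒ p=13, q=1
…
i=4: a=2 ⇒ p=1135, q=83
i=5: a=1 ⇒ p=1682, q=123
(x₁, y₁) = (1682, 123);  1682² − 187·123² = 1 ✓

1682 123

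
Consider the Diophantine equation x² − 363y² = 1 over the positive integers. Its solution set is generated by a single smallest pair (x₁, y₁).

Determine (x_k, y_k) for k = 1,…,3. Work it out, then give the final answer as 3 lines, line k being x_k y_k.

362 19
262087 13756
189750626 9959325

√363 → a₀=19, period (19,38); ℓ=2 even so k=1
step 0: (19, 1)  from 19·(1,0) + (0,1)
step 1: (362, 19)  from 19·(19,1) + (1,0)
(x₁, y₁) = (362, 19);  362² − 363·19² = 1 ✓
(362+19√363)^2 = 262087 + 13756√363
(362+19√363)^3 = 189750626 + 9959325√363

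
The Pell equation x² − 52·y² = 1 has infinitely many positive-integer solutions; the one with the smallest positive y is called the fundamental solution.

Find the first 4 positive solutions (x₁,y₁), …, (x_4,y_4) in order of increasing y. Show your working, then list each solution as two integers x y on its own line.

√52 → a₀=7, period (4,1,2,1,4,14); ℓ=6 even so k=5
a_0=7:  p_0=7·1+0=7,  q_0=7·0+1=1
…
a_4=1:  p_4=1·101+36=137,  q_4=1·14+5=19
a_5=4:  p_5=4·137+101=649,  q_5=4·19+14=90
→ (649, 90).  Check: 649²=421201, 52·90²=421200, difference 1.
(x_2, y_2) = (649·649 + 52·90·90, 649·90 + 90·649) = (842401, 116820)
(x_3, y_3) = (649·842401 + 52·90·116820, 649·116820 + 90·842401) = (1093435849, 151632270)
(x_4, y_4) = (649·1093435849 + 52·90·151632270, 649·151632270 + 90·1093435849) = (1419278889601, 196818569640)

649 90
842401 116820
1093435849 151632270
1419278889601 196818569640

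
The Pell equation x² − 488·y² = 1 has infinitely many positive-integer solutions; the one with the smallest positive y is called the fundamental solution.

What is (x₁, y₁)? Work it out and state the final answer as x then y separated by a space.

√488 = [22; 11,44, …], period ℓ=2 (even) → k=1
step 0: (22, 1)  from 22·(1,0) + (0,1)
step 1: (243, 11)  from 11·(22,1) + (1,0)
(x₁, y₁) = (243, 11);  243² − 488·11² = 1 ✓

243 11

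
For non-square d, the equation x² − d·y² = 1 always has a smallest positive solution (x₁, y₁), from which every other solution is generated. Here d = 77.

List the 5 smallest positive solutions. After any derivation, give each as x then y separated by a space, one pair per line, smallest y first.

351 40
246401 28080
172973151 19712120
121426905601 13837880160
85241514758751 9714172160200

√77 → a₀=8, period (1,3,2,3,1,16); ℓ=6 even so k=5
i=0: a=8 ⇒ p=8, q=1
i=1: a=1 ⇒ p=9, q=1
…
i=3: a=2 ⇒ p=79, q=9
i=4: a=3 ⇒ p=272, q=31
i=5: a=1 ⇒ p=351, q=40
(x₁, y₁) = (351, 40);  351² − 77·40² = 1 ✓
(351+40√77)^2 = 246401 + 28080√77
(351+40√77)^3 = 172973151 + 19712120√77
(351+40√77)^4 = 121426905601 + 13837880160√77
(351+40√77)^5 = 85241514758751 + 9714172160200√77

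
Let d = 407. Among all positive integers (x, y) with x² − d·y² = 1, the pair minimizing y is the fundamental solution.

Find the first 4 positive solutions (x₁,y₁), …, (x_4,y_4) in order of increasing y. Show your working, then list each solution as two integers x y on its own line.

2663 132
14183137 703032
75539384999 3744348300
402322750321537 19942398342768

√407 → a₀=20, period (5,1,2,1,5,40); ℓ=6 even so k=5
a_0=20:  p_0=20·1+0=20,  q_0=20·0+1=1
a_1=5:  p_1=5·20+1=101,  q_1=5·1+0=5
a_2=1:  p_2=1·101+20=121,  q_2=1·5+1=6
…
a_4=1:  p_4=1·343+121=464,  q_4=1·17+6=23
a_5=5:  p_5=5·464+343=2663,  q_5=5·23+17=132
(x₁, y₁) = (2663, 132);  2663² − 407·132² = 1 ✓
(2663+132√407)^2 = 14183137 + 703032√407
(2663+132√407)^3 = 75539384999 + 3744348300√407
(2663+132√407)^4 = 402322750321537 + 19942398342768√407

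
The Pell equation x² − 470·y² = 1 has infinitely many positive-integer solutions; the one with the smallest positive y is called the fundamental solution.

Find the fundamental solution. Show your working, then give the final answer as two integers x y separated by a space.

d=470: √d = [21; 1,2,8,2,1,42] (ℓ=6, even), read p_5/q_5
i=0: a=21 ⇒ p=21, q=1
i=1: a=1 ⇒ p=22, q=1
…
i=4: a=2 ⇒ p=1149, q=53
i=5: a=1 ⇒ p=1691, q=78
fundamental: x₁=1691, y₁=78  (since 2859481 − 470·6084 = 1)

1691 78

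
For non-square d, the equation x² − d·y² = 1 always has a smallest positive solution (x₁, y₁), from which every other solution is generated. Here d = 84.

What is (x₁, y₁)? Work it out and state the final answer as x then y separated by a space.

55 6

[9; 6,18] for √84; ℓ=2 ⇒ convergent index 1
i=0: a=9 ⇒ p=9, q=1
i=1: a=6 ⇒ p=55, q=6
(x₁, y₁) = (55, 6);  55² − 84·6² = 1 ✓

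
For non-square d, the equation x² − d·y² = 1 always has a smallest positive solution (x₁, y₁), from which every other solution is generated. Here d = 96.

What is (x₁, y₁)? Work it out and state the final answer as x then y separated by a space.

49 5

√96 → a₀=9, period (1,3,1,18); ℓ=4 even so k=3
k=0  a_k=9  p_k/q_k = 9/1
k=1  a_k=1  p_k/q_k = 10/1
k=2  a_k=3  p_k/q_k = 39/4
k=3  a_k=1  p_k/q_k = 49/5
(x₁, y₁) = (49, 5);  49² − 96·5² = 1 ✓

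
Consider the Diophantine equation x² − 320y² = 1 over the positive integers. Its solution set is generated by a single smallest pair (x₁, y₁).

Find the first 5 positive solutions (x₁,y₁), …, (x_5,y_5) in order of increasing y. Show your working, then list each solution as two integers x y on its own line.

161 9
51841 2898
16692641 933147
5374978561 300470436
1730726404001 96750547245

√320 = [17; 1,7,1,34, …], period ℓ=4 (even) → k=3
k=0  a_k=17  p_k/q_k = 17/1
k=1  a_k=1  p_k/q_k = 18/1
k=2  a_k=7  p_k/q_k = 143/8
k=3  a_k=1  p_k/q_k = 161/9
→ (161, 9).  Check: 161²=25921, 320·9²=25920, difference 1.
k=2:  x_2 = 161·161+320·9·9 = 51841,  y_2 = 161·9+9·161 = 2898
k=3:  x_3 = 161·51841+320·9·2898 = 16692641,  y_3 = 161·2898+9·51841 = 933147
k=4:  x_4 = 161·16692641+320·9·933147 = 5374978561,  y_4 = 161·933147+9·16692641 = 300470436
k=5:  x_5 = 161·5374978561+320·9·300470436 = 1730726404001,  y_5 = 161·300470436+9·5374978561 = 96750547245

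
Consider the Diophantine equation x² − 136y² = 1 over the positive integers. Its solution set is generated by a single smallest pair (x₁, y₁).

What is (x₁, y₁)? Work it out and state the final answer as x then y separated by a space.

[11; 1,1,1,22] for √136; ℓ=4 ⇒ convergent index 3
step 0: (11, 1)  from 11·(1,0) + (0,1)
step 1: (12, 1)  from 1·(11,1) + (1,0)
step 2: (23, 2)  from 1·(12,1) + (11,1)
step 3: (35, 3)  from 1·(23,2) + (12,1)
(x₁, y₁) = (35, 3);  35² − 136·3² = 1 ✓

35 3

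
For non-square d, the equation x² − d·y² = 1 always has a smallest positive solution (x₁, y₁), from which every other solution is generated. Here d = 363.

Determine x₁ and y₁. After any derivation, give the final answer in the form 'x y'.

362 19

√363 = [19; 19,38, …], period ℓ=2 (even) → k=1
k=0  a_k=19  p_k/q_k = 19/1
k=1  a_k=19  p_k/q_k = 362/19
→ (362, 19).  Check: 362²=131044, 363·19²=131043, difference 1.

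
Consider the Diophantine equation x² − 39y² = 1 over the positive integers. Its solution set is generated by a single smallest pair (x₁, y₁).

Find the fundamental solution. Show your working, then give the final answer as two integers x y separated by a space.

√39 → a₀=6, period (4,12); ℓ=2 even so k=1
a_0=6:  p_0=6·1+0=6,  q_0=6·0+1=1
a_1=4:  p_1=4·6+1=25,  q_1=4·1+0=4
fundamental: x₁=25, y₁=4  (since 625 − 39·16 = 1)

25 4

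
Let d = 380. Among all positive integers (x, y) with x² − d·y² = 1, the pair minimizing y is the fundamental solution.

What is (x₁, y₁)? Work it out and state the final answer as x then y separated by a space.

[19; 2,38] for √380; ℓ=2 ⇒ convergent index 1
k=0  a_k=19  p_k/q_k = 19/1
k=1  a_k=2  p_k/q_k = 39/2
→ (39, 2).  Check: 39²=1521, 380·2²=1520, difference 1.

39 2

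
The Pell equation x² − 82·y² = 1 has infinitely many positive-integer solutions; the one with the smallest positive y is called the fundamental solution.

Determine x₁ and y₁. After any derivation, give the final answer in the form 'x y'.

163 18

√82 = [9; 18, …], period ℓ=1 (odd) → k=1
k=0  a_k=9  p_k/q_k = 9/1
k=1  a_k=18  p_k/q_k = 163/18
→ (163, 18).  Check: 163²=26569, 82·18²=26568, difference 1.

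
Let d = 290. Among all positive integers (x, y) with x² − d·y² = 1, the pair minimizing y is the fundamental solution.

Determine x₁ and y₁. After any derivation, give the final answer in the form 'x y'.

579 34

d=290: √d = [17; 34] (ℓ=1, odd), read p_1/q_1
step 0: (17, 1)  from 17·(1,0) + (0,1)
step 1: (579, 34)  from 34·(17,1) + (1,0)
(x₁, y₁) = (579, 34);  579² − 290·34² = 1 ✓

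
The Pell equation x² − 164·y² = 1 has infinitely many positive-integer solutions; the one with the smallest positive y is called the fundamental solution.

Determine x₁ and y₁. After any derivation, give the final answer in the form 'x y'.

[12; 1,4,6,4,1,24] for √164; ℓ=6 ⇒ convergent index 5
i=0: a=12 ⇒ p=12, q=1
…
i=4: a=4 ⇒ p=1652, q=129
i=5: a=1 ⇒ p=2049, q=160
fundamental: x₁=2049, y₁=160  (since 4198401 − 164·25600 = 1)

2049 160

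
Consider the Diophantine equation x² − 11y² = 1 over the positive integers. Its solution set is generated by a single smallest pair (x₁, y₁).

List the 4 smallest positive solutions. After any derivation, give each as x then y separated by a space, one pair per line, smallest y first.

√11 → a₀=3, period (3,6); ℓ=2 even so k=1
step 0: (3, 1)  from 3·(1,0) + (0,1)
step 1: (10, 3)  from 3·(3,1) + (1,0)
fundamental: x₁=10, y₁=3  (since 100 − 11·9 = 1)
(x_2, y_2) = (10·10 + 11·3·3, 10·3 + 3·10) = (199, 60)
(x_3, y_3) = (10·199 + 11·3·60, 10·60 + 3·199) = (3970, 1197)
(x_4, y_4) = (10·3970 + 11·3·1197, 10·1197 + 3·3970) = (79201, 23880)

10 3
199 60
3970 1197
79201 23880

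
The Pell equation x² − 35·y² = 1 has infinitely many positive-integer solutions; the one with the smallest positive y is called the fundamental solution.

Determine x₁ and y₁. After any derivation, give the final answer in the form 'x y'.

6 1

[5; 1,10] for √35; ℓ=2 ⇒ convergent index 1
k=0  a_k=5  p_k/q_k = 5/1
k=1  a_k=1  p_k/q_k = 6/1
→ (6, 1).  Check: 6²=36, 35·1²=35, difference 1.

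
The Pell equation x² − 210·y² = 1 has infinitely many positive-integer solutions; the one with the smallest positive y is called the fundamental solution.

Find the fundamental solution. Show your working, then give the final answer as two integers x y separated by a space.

29 2

√210 = [14; 2,28, …], period ℓ=2 (even) → k=1
step 0: (14, 1)  from 14·(1,0) + (0,1)
step 1: (29, 2)  from 2·(14,1) + (1,0)
→ (29, 2).  Check: 29²=841, 210·2²=840, difference 1.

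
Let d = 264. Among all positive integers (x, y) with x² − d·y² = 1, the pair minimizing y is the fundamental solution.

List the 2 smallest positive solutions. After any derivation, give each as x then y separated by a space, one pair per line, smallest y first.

d=264: √d = [16; 4,32] (ℓ=2, even), read p_1/q_1
step 0: (16, 1)  from 16·(1,0) + (0,1)
step 1: (65, 4)  from 4·(16,1) + (1,0)
→ (65, 4).  Check: 65²=4225, 264·4²=4224, difference 1.
n=2: (65,4)∘(65,4) = (65·65+264·4·4, 65·4+4·65) = (8449,520)

65 4
8449 520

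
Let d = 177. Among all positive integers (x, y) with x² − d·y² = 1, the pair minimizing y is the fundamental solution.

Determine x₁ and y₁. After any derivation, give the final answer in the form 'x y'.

62423 4692

√177 → a₀=13, period (3,3,2,8,2,3,3,26); ℓ=8 even so k=7
i=0: a=13 ⇒ p=13, q=1
…
i=2: a=3 ⇒ p=133, q=10
…
i=4: a=8 ⇒ p=2581, q=194
…
i=6: a=3 ⇒ p=18985, q=1427
i=7: a=3 ⇒ p=62423, q=4692
→ (62423, 4692).  Check: 62423²=3896630929, 177·4692²=3896630928, difference 1.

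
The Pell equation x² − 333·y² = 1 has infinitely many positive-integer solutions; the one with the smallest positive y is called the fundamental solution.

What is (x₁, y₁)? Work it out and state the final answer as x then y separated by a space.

73 4

√333 = [18; 4,36, …], period ℓ=2 (even) → k=1
i=0: a=18 ⇒ p=18, q=1
i=1: a=4 ⇒ p=73, q=4
(x₁, y₁) = (73, 4);  73² − 333·4² = 1 ✓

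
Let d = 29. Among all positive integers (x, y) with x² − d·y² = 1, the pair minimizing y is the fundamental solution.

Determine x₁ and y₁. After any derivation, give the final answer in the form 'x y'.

9801 1820

d=29: √d = [5; 2,1,1,2,10] (ℓ=5, odd), read p_9/q_9
a_0=5:  p_0=5·1+0=5,  q_0=5·0+1=1
…
a_2=1:  p_2=1·11+5=16,  q_2=1·2+1=3
a_3=1:  p_3=1·16+11=27,  q_3=1·3+2=5
a_4=2:  p_4=2·27+16=70,  q_4=2·5+3=13
…
a_8=1:  p_8=1·2251+1524=3775,  q_8=1·418+283=701
a_9=2:  p_9=2·3775+2251=9801,  q_9=2·701+418=1820
(x₁, y₁) = (9801, 1820);  9801² − 29·1820² = 1 ✓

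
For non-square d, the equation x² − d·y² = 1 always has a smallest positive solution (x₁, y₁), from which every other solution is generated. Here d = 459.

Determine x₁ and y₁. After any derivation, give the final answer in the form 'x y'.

499850 23331

√459 → a₀=21, period (2,2,1,4,21,4,1,2,2,42); ℓ=10 even so k=9
step 0: (21, 1)  from 21·(1,0) + (0,1)
step 1: (43, 2)  from 2·(21,1) + (1,0)
step 2: (107, 5)  from 2·(43,2) + (21,1)
…
step 4: (707, 33)  from 4·(150,7) + (107,5)
…
step 7: (75692, 3533)  from 1·(60695,2833) + (14997,700)
step 8: (212079, 9899)  from 2·(75692,3533) + (60695,2833)
step 9: (499850, 23331)  from 2·(212079,9899) + (75692,3533)
→ (499850, 23331).  Check: 499850²=249850022500, 459·23331²=249850022499, difference 1.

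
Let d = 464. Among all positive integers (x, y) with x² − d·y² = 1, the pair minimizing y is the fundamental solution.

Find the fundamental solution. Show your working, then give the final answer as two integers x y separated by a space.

√464 → a₀=21, period (1,1,5,1,1,1,5,1,1,42); ℓ=10 even so k=9
step 0: (21, 1)  from 21·(1,0) + (0,1)
…
step 2: (43, 2)  from 1·(22,1) + (21,1)
…
step 4: (280, 13)  from 1·(237,11) + (43,2)
step 5: (517, 24)  from 1·(280,13) + (237,11)
step 6: (797, 37)  from 1·(517,24) + (280,13)
step 7: (4502, 209)  from 5·(797,37) + (517,24)
step 8: (5299, 246)  from 1·(4502,209) + (797,37)
step 9: (9801, 455)  from 1·(5299,246) + (4502,209)
fundamental: x₁=9801, y₁=455  (since 96059601 − 464·207025 = 1)

9801 455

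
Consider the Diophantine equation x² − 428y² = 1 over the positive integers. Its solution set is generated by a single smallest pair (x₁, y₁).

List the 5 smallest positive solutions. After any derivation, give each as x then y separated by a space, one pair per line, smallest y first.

1850887 89466
6851565373537 331182912684
25362946559057703751 1225964295417811950
93887896135702420679780737 4538242753705644230486616
347551772829818329662915600223687 16799549031354731501369944644834

√428 → a₀=20, period (1,2,4,1,5,10,5,1,4,2,1,40); ℓ=12 even so k=11
i=0: a=20 ⇒ p=20, q=1
i=1: a=1 ⇒ p=21, q=1
…
i=4: a=1 ⇒ p=331, q=16
i=5: a=5 ⇒ p=1924, q=93
…
i=10: a=2 ⇒ p=1273708, q=61567
i=11: a=1 ⇒ p=1850887, q=89466
(x₁, y₁) = (1850887, 89466);  1850887² − 428·89466² = 1 ✓
k=2:  x_2 = 1850887·1850887+428·89466·89466 = 6851565373537,  y_2 = 1850887·89466+89466·1850887 = 331182912684
k=3:  x_3 = 1850887·6851565373537+428·89466·331182912684 = 25362946559057703751,  y_3 = 1850887·331182912684+89466·6851565373537 = 1225964295417811950
k=4:  x_4 = 1850887·25362946559057703751+428·89466·1225964295417811950 = 93887896135702420679780737,  y_4 = 1850887·1225964295417811950+89466·25362946559057703751 = 4538242753705644230486616
k=5:  x_5 = 1850887·93887896135702420679780737+428·89466·4538242753705644230486616 = 347551772829818329662915600223687,  y_5 = 1850887·4538242753705644230486616+89466·93887896135702420679780737 = 16799549031354731501369944644834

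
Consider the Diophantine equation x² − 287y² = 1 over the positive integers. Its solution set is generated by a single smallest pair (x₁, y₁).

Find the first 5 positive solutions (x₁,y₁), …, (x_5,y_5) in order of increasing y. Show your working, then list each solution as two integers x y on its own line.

d=287: √d = [16; 1,15,1,32] (ℓ=4, even), read p_3/q_3
k=0  a_k=16  p_k/q_k = 16/1
k=1  a_k=1  p_k/q_k = 17/1
k=2  a_k=15  p_k/q_k = 271/16
k=3  a_k=1  p_k/q_k = 288/17
→ (288, 17).  Check: 288²=82944, 287·17²=82943, difference 1.
n=2: (288,17)∘(288,17) = (288·288+287·17·17, 288·17+17·288) = (165887,9792)
n=3: (165887,9792)∘(288,17) = (288·165887+287·17·9792, 288·9792+17·165887) = (95550624,5640175)
n=4: (95550624,5640175)∘(288,17) = (288·95550624+287·17·5640175, 288·5640175+17·95550624) = (55036993537,3248731008)
n=5: (55036993537,3248731008)∘(288,17) = (288·55036993537+287·17·3248731008, 288·3248731008+17·55036993537) = (31701212726688,1871263420433)

288 17
165887 9792
95550624 5640175
55036993537 3248731008
31701212726688 1871263420433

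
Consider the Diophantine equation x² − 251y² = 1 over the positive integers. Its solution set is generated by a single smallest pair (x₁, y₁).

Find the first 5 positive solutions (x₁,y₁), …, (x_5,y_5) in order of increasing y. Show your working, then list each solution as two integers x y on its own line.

3674890 231957
27009633024199 1704832919460
198514860608593651330 12530146894788486843
1459040552203802437039183201 92093823044376819996025080
10723627069776264560841239313394450 676869338735087333923490423995557

[15; 1,5,2,1,2,…,5,1,30] for √251; ℓ=14 ⇒ convergent index 13
step 0: (15, 1)  from 15·(1,0) + (0,1)
step 1: (16, 1)  from 1·(15,1) + (1,0)
…
step 3: (206, 13)  from 2·(95,6) + (16,1)
…
step 6: (1917, 121)  from 2·(808,51) + (301,19)
step 7: (29563, 1866)  from 15·(1917,121) + (808,51)
…
step 10: (212692, 13425)  from 1·(151649,9572) + (61043,3853)
…
step 12: (3097857, 195535)  from 5·(577033,36422) + (212692,13425)
step 13: (3674890, 231957)  from 1·(3097857,195535) + (577033,36422)
(x₁, y₁) = (3674890, 231957);  3674890² − 251·231957² = 1 ✓
n=2: (3674890,231957)∘(3674890,231957) = (3674890·3674890+251·231957·231957, 3674890·231957+231957·3674890) = (27009633024199,1704832919460)
n=3: (27009633024199,1704832919460)∘(3674890,231957) = (3674890·27009633024199+251·231957·1704832919460, 3674890·1704832919460+231957·27009633024199) = (198514860608593651330,12530146894788486843)
n=4: (198514860608593651330,12530146894788486843)∘(3674890,231957) = (3674890·198514860608593651330+251·231957·12530146894788486843, 3674890·12530146894788486843+231957·198514860608593651330) = (1459040552203802437039183201,92093823044376819996025080)
n=5: (1459040552203802437039183201,92093823044376819996025080)∘(3674890,231957) = (3674890·1459040552203802437039183201+251·231957·92093823044376819996025080, 3674890·92093823044376819996025080+231957·1459040552203802437039183201) = (10723627069776264560841239313394450,676869338735087333923490423995557)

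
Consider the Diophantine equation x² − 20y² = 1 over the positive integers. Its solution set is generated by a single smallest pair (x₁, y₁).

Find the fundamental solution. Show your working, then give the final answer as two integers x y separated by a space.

√20 = [4; 2,8, …], period ℓ=2 (even) → k=1
a_0=4:  p_0=4·1+0=4,  q_0=4·0+1=1
a_1=2:  p_1=2·4+1=9,  q_1=2·1+0=2
fundamental: x₁=9, y₁=2  (since 81 − 20·4 = 1)

9 2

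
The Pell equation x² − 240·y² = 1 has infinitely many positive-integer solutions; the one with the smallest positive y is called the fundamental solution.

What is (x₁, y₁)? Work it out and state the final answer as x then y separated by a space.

31 2

√240 → a₀=15, period (2,30); ℓ=2 even so k=1
i=0: a=15 ⇒ p=15, q=1
i=1: a=2 ⇒ p=31, q=2
fundamental: x₁=31, y₁=2  (since 961 − 240·4 = 1)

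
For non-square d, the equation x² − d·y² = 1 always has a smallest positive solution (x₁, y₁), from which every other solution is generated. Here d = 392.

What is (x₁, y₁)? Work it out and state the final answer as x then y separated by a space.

[19; 1,3,1,38] for √392; ℓ=4 ⇒ convergent index 3
step 0: (19, 1)  from 19·(1,0) + (0,1)
…
step 2: (79, 4)  from 3·(20,1) + (19,1)
step 3: (99, 5)  from 1·(79,4) + (20,1)
→ (99, 5).  Check: 99²=9801, 392·5²=9800, difference 1.

99 5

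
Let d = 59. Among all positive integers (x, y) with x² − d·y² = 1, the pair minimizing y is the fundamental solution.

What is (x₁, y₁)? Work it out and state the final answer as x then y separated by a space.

√59 → a₀=7, period (1,2,7,2,1,14); ℓ=6 even so k=5
step 0: (7, 1)  from 7·(1,0) + (0,1)
…
step 2: (23, 3)  from 2·(8,1) + (7,1)
step 3: (169, 22)  from 7·(23,3) + (8,1)
step 4: (361, 47)  from 2·(169,22) + (23,3)
step 5: (530, 69)  from 1·(361,47) + (169,22)
fundamental: x₁=530, y₁=69  (since 280900 − 59·4761 = 1)

530 69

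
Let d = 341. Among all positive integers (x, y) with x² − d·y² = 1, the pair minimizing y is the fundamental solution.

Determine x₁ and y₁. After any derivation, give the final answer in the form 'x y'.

√341 → a₀=18, period (2,6,1,8,2,…,6,2,36); ℓ=14 even so k=13
a_0=18:  p_0=18·1+0=18,  q_0=18·0+1=1
…
a_2=6:  p_2=6·37+18=240,  q_2=6·2+1=13
…
a_4=8:  p_4=8·277+240=2456,  q_4=8·15+13=133
…
a_6=1:  p_6=1·5189+2456=7645,  q_6=1·281+133=414
a_7=2:  p_7=2·7645+5189=20479,  q_7=2·414+281=1109
a_8=1:  p_8=1·20479+7645=28124,  q_8=1·1109+414=1523
…
a_10=8:  p_10=8·76727+28124=641940,  q_10=8·4155+1523=34763
…
a_12=6:  p_12=6·718667+641940=4953942,  q_12=6·38918+34763=268271
a_13=2:  p_13=2·4953942+718667=10626551,  q_13=2·268271+38918=575460
(x₁, y₁) = (10626551, 575460);  10626551² − 341·575460² = 1 ✓

10626551 575460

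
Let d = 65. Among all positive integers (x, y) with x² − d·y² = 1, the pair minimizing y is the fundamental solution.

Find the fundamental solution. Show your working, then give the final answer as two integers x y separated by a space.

√65 → a₀=8, period (16); ℓ=1 odd so k=1
step 0: (8, 1)  from 8·(1,0) + (0,1)
step 1: (129, 16)  from 16·(8,1) + (1,0)
fundamental: x₁=129, y₁=16  (since 16641 − 65·256 = 1)

129 16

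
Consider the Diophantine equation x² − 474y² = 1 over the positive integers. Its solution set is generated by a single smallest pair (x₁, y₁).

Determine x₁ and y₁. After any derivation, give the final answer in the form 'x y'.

193549 8890

√474 → a₀=21, period (1,3,2,1,1,…,3,1,42); ℓ=14 even so k=13
k=0  a_k=21  p_k/q_k = 21/1
k=1  a_k=1  p_k/q_k = 22/1
k=2  a_k=3  p_k/q_k = 87/4
k=3  a_k=2  p_k/q_k = 196/9
k=4  a_k=1  p_k/q_k = 283/13
k=5  a_k=1  p_k/q_k = 479/22
k=6  a_k=1  p_k/q_k = 762/35
k=7  a_k=6  p_k/q_k = 5051/232
k=8  a_k=1  p_k/q_k = 5813/267
…
k=11  a_k=2  p_k/q_k = 44218/2031
k=12  a_k=3  p_k/q_k = 149331/6859
k=13  a_k=1  p_k/q_k = 193549/8890
(x₁, y₁) = (193549, 8890);  193549² − 474·8890² = 1 ✓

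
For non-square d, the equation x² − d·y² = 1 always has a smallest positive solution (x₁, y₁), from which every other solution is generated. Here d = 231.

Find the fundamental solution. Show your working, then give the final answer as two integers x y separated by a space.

[15; 5,30] for √231; ℓ=2 ⇒ convergent index 1
k=0  a_k=15  p_k/q_k = 15/1
k=1  a_k=5  p_k/q_k = 76/5
→ (76, 5).  Check: 76²=5776, 231·5²=5775, difference 1.

76 5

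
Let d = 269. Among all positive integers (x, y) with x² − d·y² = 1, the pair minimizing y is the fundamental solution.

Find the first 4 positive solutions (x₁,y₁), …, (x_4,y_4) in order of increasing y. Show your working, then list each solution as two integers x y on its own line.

13449 820
361751201 22056360
9730383791049 593271970460
261727862849884801 15957829439376720

√269 → a₀=16, period (2,2,32); ℓ=3 odd so k=5
a_0=16:  p_0=16·1+0=16,  q_0=16·0+1=1
…
a_2=2:  p_2=2·33+16=82,  q_2=2·2+1=5
a_3=32:  p_3=32·82+33=2657,  q_3=32·5+2=162
a_4=2:  p_4=2·2657+82=5396,  q_4=2·162+5=329
a_5=2:  p_5=2·5396+2657=13449,  q_5=2·329+162=820
fundamental: x₁=13449, y₁=820  (since 180875601 − 269·672400 = 1)
(13449+820√269)^2 = 361751201 + 22056360√269
(13449+820√269)^3 = 9730383791049 + 593271970460√269
(13449+820√269)^4 = 261727862849884801 + 15957829439376720√269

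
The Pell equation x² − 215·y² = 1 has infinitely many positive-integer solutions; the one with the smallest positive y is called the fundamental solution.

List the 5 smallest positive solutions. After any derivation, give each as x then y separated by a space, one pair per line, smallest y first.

d=215: √d = [14; 1,1,1,28] (ℓ=4, even), read p_3/q_3
k=0  a_k=14  p_k/q_k = 14/1
k=1  a_k=1  p_k/q_k = 15/1
k=2  a_k=1  p_k/q_k = 29/2
k=3  a_k=1  p_k/q_k = 44/3
(x₁, y₁) = (44, 3);  44² − 215·3² = 1 ✓
(44+3√215)^2 = 3871 + 264√215
(44+3√215)^3 = 340604 + 23229√215
(44+3√215)^4 = 29969281 + 2043888√215
(44+3√215)^5 = 2636956124 + 179838915√215

44 3
3871 264
340604 23229
29969281 2043888
2636956124 179838915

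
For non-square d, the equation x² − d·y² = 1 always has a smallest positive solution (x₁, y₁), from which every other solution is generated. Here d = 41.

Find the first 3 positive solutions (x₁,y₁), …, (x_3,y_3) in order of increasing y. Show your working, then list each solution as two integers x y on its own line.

√41 = [6; 2,2,12, …], period ℓ=3 (odd) → k=5
a_0=6:  p_0=6·1+0=6,  q_0=6·0+1=1
a_1=2:  p_1=2·6+1=13,  q_1=2·1+0=2
…
a_3=12:  p_3=12·32+13=397,  q_3=12·5+2=62
a_4=2:  p_4=2·397+32=826,  q_4=2·62+5=129
a_5=2:  p_5=2·826+397=2049,  q_5=2·129+62=320
fundamental: x₁=2049, y₁=320  (since 4198401 − 41·102400 = 1)
(2049+320√41)^2 = 8396801 + 1311360√41
(2049+320√41)^3 = 34410088449 + 5373952960√41

2049 320
8396801 1311360
34410088449 5373952960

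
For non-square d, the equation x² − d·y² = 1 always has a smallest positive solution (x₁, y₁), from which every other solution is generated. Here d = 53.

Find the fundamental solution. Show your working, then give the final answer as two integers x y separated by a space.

66249 9100

√53 = [7; 3,1,1,3,14, …], period ℓ=5 (odd) → k=9
a_0=7:  p_0=7·1+0=7,  q_0=7·0+1=1
…
a_3=1:  p_3=1·29+22=51,  q_3=1·4+3=7
a_4=3:  p_4=3·51+29=182,  q_4=3·7+4=25
…
a_6=3:  p_6=3·2599+182=7979,  q_6=3·357+25=1096
a_7=1:  p_7=1·7979+2599=10578,  q_7=1·1096+357=1453
a_8=1:  p_8=1·10578+7979=18557,  q_8=1·1453+1096=2549
a_9=3:  p_9=3·18557+10578=66249,  q_9=3·2549+1453=9100
(x₁, y₁) = (66249, 9100);  66249² − 53·9100² = 1 ✓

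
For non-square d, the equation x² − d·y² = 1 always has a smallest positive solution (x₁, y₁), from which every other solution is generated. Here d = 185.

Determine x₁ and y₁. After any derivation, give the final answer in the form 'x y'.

√185 = [13; 1,1,1,1,26, …], period ℓ=5 (odd) → k=9
k=0  a_k=13  p_k/q_k = 13/1
k=1  a_k=1  p_k/q_k = 14/1
…
k=4  a_k=1  p_k/q_k = 68/5
k=5  a_k=26  p_k/q_k = 1809/133
k=6  a_k=1  p_k/q_k = 1877/138
…
k=8  a_k=1  p_k/q_k = 5563/409
k=9  a_k=1  p_k/q_k = 9249/680
(x₁, y₁) = (9249, 680);  9249² − 185·680² = 1 ✓

9249 680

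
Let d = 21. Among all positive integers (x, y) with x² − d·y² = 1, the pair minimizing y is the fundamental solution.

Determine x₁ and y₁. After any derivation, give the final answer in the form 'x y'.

55 12

[4; 1,1,2,1,1,8] for √21; ℓ=6 ⇒ convergent index 5
a_0=4:  p_0=4·1+0=4,  q_0=4·0+1=1
a_1=1:  p_1=1·4+1=5,  q_1=1·1+0=1
a_2=1:  p_2=1·5+4=9,  q_2=1·1+1=2
…
a_4=1:  p_4=1·23+9=32,  q_4=1·5+2=7
a_5=1:  p_5=1·32+23=55,  q_5=1·7+5=12
fundamental: x₁=55, y₁=12  (since 3025 − 21·144 = 1)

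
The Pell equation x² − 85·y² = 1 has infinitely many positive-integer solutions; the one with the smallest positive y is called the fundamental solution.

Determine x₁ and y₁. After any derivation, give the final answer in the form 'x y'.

285769 30996

√85 = [9; 4,1,1,4,18, …], period ℓ=5 (odd) → k=9
i=0: a=9 ⇒ p=9, q=1
…
i=6: a=4 ⇒ p=27926, q=3029
…
i=8: a=1 ⇒ p=62739, q=6805
i=9: a=4 ⇒ p=285769, q=30996
(x₁, y₁) = (285769, 30996);  285769² − 85·30996² = 1 ✓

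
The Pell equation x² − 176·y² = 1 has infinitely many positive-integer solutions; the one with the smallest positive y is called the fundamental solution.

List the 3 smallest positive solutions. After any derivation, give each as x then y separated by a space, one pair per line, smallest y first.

199 15
79201 5970
31521799 2376045

d=176: √d = [13; 3,1,3,26] (ℓ=4, even), read p_3/q_3
i=0: a=13 ⇒ p=13, q=1
…
i=2: a=1 ⇒ p=53, q=4
i=3: a=3 ⇒ p=199, q=15
(x₁, y₁) = (199, 15);  199² − 176·15² = 1 ✓
(199+15√176)^2 = 79201 + 5970√176
(199+15√176)^3 = 31521799 + 2376045√176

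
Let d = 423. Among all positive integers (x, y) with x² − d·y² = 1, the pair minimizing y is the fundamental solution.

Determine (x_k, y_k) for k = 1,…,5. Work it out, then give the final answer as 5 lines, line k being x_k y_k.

[20; 1,1,3,4,3,1,1,40] for √423; ℓ=8 ⇒ convergent index 7
k=0  a_k=20  p_k/q_k = 20/1
k=1  a_k=1  p_k/q_k = 21/1
k=2  a_k=1  p_k/q_k = 41/2
k=3  a_k=3  p_k/q_k = 144/7
…
k=6  a_k=1  p_k/q_k = 2612/127
k=7  a_k=1  p_k/q_k = 4607/224
(x₁, y₁) = (4607, 224);  4607² − 423·224² = 1 ✓
n=2: (4607,224)∘(4607,224) = (4607·4607+423·224·224, 4607·224+224·4607) = (42448897,2063936)
n=3: (42448897,2063936)∘(4607,224) = (4607·42448897+423·224·2063936, 4607·2063936+224·42448897) = (391124132351,19017106080)
n=4: (391124132351,19017106080)∘(4607,224) = (4607·391124132351+423·224·19017106080, 4607·19017106080+224·391124132351) = (3603817713033217,175223613357184)
n=5: (3603817713033217,175223613357184)∘(4607,224) = (4607·3603817713033217+423·224·175223613357184, 4607·175223613357184+224·3603817713033217) = (33205576016763929087,1614510354455987296)

4607 224
42448897 2063936
391124132351 19017106080
3603817713033217 175223613357184
33205576016763929087 1614510354455987296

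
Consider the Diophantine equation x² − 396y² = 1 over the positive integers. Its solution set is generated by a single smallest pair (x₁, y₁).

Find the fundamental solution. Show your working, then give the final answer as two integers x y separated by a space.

[19; 1,8,1,38] for √396; ℓ=4 ⇒ convergent index 3
step 0: (19, 1)  from 19·(1,0) + (0,1)
step 1: (20, 1)  from 1·(19,1) + (1,0)
step 2: (179, 9)  from 8·(20,1) + (19,1)
step 3: (199, 10)  from 1·(179,9) + (20,1)
(x₁, y₁) = (199, 10);  199² − 396·10² = 1 ✓

199 10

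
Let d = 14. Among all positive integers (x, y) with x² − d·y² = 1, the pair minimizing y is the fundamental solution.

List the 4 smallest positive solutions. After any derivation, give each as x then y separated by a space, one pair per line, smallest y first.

d=14: √d = [3; 1,2,1,6] (ℓ=4, even), read p_3/q_3
i=0: a=3 ⇒ p=3, q=1
…
i=2: a=2 ⇒ p=11, q=3
i=3: a=1 ⇒ p=15, q=4
(x₁, y₁) = (15, 4);  15² − 14·4² = 1 ✓
k=2:  x_2 = 15·15+14·4·4 = 449,  y_2 = 15·4+4·15 = 120
k=3:  x_3 = 15·449+14·4·120 = 13455,  y_3 = 15·120+4·449 = 3596
k=4:  x_4 = 15·13455+14·4·3596 = 403201,  y_4 = 15·3596+4·13455 = 107760

15 4
449 120
13455 3596
403201 107760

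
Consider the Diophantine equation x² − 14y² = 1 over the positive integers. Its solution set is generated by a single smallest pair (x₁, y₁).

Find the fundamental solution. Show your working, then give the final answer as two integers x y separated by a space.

√14 = [3; 1,2,1,6, …], period ℓ=4 (even) → k=3
k=0  a_k=3  p_k/q_k = 3/1
k=1  a_k=1  p_k/q_k = 4/1
k=2  a_k=2  p_k/q_k = 11/3
k=3  a_k=1  p_k/q_k = 15/4
(x₁, y₁) = (15, 4);  15² − 14·4² = 1 ✓

15 4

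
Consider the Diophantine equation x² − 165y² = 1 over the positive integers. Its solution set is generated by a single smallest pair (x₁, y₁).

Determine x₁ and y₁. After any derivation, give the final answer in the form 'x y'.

[12; 1,5,2,5,1,24] for √165; ℓ=6 ⇒ convergent index 5
step 0: (12, 1)  from 12·(1,0) + (0,1)
…
step 4: (912, 71)  from 5·(167,13) + (77,6)
step 5: (1079, 84)  from 1·(912,71) + (167,13)
fundamental: x₁=1079, y₁=84  (since 1164241 − 165·7056 = 1)

1079 84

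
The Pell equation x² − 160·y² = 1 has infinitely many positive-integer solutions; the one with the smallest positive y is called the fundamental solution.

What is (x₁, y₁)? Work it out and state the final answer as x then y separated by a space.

[12; 1,1,1,5,1,1,1,24] for √160; ℓ=8 ⇒ convergent index 7
k=0  a_k=12  p_k/q_k = 12/1
k=1  a_k=1  p_k/q_k = 13/1
k=2  a_k=1  p_k/q_k = 25/2
…
k=4  a_k=5  p_k/q_k = 215/17
…
k=6  a_k=1  p_k/q_k = 468/37
k=7  a_k=1  p_k/q_k = 721/57
fundamental: x₁=721, y₁=57  (since 519841 − 160·3249 = 1)

721 57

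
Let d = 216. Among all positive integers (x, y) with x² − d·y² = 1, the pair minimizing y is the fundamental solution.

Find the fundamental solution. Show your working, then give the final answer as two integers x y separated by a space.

√216 → a₀=14, period (1,2,3,2,1,28); ℓ=6 even so k=5
k=0  a_k=14  p_k/q_k = 14/1
…
k=4  a_k=2  p_k/q_k = 338/23
k=5  a_k=1  p_k/q_k = 485/33
(x₁, y₁) = (485, 33);  485² − 216·33² = 1 ✓

485 33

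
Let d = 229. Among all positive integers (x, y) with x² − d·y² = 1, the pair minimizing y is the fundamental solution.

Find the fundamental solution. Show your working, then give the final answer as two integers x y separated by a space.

5848201 386460

[15; 7,1,1,7,30] for √229; ℓ=5 ⇒ convergent index 9
k=0  a_k=15  p_k/q_k = 15/1
…
k=6  a_k=7  p_k/q_k = 362399/23948
k=7  a_k=1  p_k/q_k = 413926/27353
k=8  a_k=1  p_k/q_k = 776325/51301
k=9  a_k=7  p_k/q_k = 5848201/386460
fundamental: x₁=5848201, y₁=386460  (since 34201454936401 − 229·149351331600 = 1)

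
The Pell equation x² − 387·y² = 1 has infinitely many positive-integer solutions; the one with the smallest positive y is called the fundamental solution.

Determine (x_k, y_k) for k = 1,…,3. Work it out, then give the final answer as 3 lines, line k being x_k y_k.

√387 = [19; 1,2,19,2,1,38, …], period ℓ=6 (even) → k=5
i=0: a=19 ⇒ p=19, q=1
i=1: a=1 ⇒ p=20, q=1
i=2: a=2 ⇒ p=59, q=3
i=3: a=19 ⇒ p=1141, q=58
i=4: a=2 ⇒ p=2341, q=119
i=5: a=1 ⇒ p=3482, q=177
→ (3482, 177).  Check: 3482²=12124324, 387·177²=12124323, difference 1.
n=2: (3482,177)∘(3482,177) = (3482·3482+387·177·177, 3482·177+177·3482) = (24248647,1232628)
n=3: (24248647,1232628)∘(3482,177) = (3482·24248647+387·177·1232628, 3482·1232628+177·24248647) = (168867574226,8584021215)

3482 177
24248647 1232628
168867574226 8584021215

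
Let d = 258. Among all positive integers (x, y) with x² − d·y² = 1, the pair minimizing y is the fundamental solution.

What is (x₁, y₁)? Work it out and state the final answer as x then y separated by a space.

257 16

√258 → a₀=16, period (16,32); ℓ=2 even so k=1
i=0: a=16 ⇒ p=16, q=1
i=1: a=16 ⇒ p=257, q=16
→ (257, 16).  Check: 257²=66049, 258·16²=66048, difference 1.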